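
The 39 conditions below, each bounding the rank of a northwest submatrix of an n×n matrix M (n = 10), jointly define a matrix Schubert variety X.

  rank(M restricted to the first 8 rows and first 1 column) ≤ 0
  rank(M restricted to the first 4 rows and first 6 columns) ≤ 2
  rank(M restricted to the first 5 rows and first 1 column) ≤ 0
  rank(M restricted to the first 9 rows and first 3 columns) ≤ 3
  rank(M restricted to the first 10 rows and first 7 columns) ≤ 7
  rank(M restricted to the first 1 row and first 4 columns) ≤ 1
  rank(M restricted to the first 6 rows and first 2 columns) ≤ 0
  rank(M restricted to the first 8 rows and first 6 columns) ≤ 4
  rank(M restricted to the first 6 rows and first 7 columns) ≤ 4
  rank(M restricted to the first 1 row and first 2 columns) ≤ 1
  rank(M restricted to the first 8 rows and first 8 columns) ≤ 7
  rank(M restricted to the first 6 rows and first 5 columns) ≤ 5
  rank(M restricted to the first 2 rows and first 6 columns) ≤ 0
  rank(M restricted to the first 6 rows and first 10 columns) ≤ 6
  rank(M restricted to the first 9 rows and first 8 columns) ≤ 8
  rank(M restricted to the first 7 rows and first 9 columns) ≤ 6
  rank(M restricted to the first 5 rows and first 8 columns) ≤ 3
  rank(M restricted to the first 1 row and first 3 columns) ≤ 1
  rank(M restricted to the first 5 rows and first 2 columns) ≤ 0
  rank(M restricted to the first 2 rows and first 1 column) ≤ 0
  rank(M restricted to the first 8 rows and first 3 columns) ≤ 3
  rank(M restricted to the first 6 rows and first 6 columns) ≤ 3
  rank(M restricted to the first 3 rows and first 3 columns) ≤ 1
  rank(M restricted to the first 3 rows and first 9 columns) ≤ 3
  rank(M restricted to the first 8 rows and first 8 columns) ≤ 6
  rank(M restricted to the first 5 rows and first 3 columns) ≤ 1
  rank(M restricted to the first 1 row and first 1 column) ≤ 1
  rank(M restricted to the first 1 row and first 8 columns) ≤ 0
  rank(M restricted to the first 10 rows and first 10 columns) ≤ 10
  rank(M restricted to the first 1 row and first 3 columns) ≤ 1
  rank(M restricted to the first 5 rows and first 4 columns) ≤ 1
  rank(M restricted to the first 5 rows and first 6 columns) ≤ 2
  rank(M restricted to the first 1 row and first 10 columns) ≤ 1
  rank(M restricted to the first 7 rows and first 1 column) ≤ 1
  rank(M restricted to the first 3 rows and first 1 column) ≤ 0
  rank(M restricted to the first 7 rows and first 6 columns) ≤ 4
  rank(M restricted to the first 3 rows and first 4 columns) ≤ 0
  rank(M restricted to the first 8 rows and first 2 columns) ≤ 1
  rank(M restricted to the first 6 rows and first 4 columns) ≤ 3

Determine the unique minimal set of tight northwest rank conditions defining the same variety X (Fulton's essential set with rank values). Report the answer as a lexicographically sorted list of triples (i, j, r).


Rank table r_w(10×10) implied by the 39 constraints:

  R[1]: 0  0  0  0  0  0  0  0  1  1
  R[2]: 0  0  0  0  0  0  1  1  2  2
  R[3]: 0  0  0  0  1  1  2  2  3  3
  R[4]: 0  0  1  1  2  2  3  3  4  4
  R[5]: 0  0  1  1  2  2  3  3  4  5
  R[6]: 0  0  1  2  3  3  4  4  5  6
  R[7]: 0  1  2  3  4  4  5  5  6  7
  R[8]: 0  1  2  3  4  4  5  6  7  8
  R[9]: 1  2  3  4  5  5  6  7  8  9
  R[10]: 1  2  3  4  5  6  7  8  9  10

the unique w with this rank table is (9, 7, 5, 3, 10, 4, 2, 8, 1, 6).

D(w) has 30 cells with 9 SE-corners; essential set:

[(1, 8, 0), (2, 6, 0), (3, 4, 0), (5, 4, 1), (5, 6, 2), (5, 8, 3), (6, 2, 0), (8, 1, 0), (8, 6, 4)]


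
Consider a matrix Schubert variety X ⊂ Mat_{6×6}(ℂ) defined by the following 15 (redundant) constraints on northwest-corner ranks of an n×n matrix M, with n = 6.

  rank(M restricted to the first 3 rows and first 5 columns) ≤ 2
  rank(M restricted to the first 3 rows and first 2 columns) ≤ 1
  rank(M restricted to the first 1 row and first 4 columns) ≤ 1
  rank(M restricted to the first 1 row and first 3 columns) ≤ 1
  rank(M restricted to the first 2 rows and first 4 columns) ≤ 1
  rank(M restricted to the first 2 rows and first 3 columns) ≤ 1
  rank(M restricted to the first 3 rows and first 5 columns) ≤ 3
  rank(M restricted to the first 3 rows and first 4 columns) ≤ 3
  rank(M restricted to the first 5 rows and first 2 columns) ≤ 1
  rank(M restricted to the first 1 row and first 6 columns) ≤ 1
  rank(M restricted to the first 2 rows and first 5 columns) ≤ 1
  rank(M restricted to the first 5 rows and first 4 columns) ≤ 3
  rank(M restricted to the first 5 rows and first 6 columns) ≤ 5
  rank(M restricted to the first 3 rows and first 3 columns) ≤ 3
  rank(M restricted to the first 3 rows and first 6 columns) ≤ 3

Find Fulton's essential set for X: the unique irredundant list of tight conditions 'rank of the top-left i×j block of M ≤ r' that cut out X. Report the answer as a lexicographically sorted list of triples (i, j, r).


Computing R[i][j] = min implied NW-rank bound (n=6, 15 conditions):

  1, 1, 1, 1, 1, 1
  1, 1, 1, 1, 1, 2
  1, 1, 2, 2, 2, 3
  1, 1, 2, 3, 3, 4
  1, 1, 2, 3, 4, 5
  1, 2, 3, 4, 5, 6

second differences of R give the permutation w = (1, 6, 3, 4, 5, 2).

Rothe diagram D(w) (7 cells), 2 SE-corners (essential conditions):

[(2, 5, 1), (5, 2, 1)]


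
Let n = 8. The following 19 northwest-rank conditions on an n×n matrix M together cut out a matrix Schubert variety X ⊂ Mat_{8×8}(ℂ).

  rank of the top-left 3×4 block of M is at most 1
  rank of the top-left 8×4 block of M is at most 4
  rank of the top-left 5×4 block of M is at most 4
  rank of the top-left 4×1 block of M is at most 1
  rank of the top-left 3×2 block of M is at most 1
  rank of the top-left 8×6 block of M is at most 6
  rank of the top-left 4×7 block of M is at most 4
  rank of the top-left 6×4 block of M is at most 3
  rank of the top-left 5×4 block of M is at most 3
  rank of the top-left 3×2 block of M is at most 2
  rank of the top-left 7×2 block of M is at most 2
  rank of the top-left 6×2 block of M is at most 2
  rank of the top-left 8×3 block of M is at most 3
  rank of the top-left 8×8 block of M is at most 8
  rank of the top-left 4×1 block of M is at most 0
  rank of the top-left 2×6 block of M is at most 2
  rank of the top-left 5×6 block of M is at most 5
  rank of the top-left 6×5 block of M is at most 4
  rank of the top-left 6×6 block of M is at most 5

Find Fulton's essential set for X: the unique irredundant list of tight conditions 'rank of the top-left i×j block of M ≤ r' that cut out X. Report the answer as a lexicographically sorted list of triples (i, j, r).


The tightest implied rank at each (i,j), from the 19 conditions:

  R[1]: 0 1 1 1 1 1 1 1
  R[2]: 0 1 1 1 2 2 2 2
  R[3]: 0 1 1 1 2 3 3 3
  R[4]: 0 1 2 2 3 4 4 4
  R[5]: 1 2 3 3 4 5 5 5
  R[6]: 1 2 3 3 4 5 6 6
  R[7]: 1 2 3 4 5 6 7 7
  R[8]: 1 2 3 4 5 6 7 8

giving w = (2, 5, 6, 3, 1, 7, 4, 8) via Δ²R.

|D(w)|=9, |Ess(w)|=3:

[(3, 4, 1), (4, 1, 0), (6, 4, 3)]


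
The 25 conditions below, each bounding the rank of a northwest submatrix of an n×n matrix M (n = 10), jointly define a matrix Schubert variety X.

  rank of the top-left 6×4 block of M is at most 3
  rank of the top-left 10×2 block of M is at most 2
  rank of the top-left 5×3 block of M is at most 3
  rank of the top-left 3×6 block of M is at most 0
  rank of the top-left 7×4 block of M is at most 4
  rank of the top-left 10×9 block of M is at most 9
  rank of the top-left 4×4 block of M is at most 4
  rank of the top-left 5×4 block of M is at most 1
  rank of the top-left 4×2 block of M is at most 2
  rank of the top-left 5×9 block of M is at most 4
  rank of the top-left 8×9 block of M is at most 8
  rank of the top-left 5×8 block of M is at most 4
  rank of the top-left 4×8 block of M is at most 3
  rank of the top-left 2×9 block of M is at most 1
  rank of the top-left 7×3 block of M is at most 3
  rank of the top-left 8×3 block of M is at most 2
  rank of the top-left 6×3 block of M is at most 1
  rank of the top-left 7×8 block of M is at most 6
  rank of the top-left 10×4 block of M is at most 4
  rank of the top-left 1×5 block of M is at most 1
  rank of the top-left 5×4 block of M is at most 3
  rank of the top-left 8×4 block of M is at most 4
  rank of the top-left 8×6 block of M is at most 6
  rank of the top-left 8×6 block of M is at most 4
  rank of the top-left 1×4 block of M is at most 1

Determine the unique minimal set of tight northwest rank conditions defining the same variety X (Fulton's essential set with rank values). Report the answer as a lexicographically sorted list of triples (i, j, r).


Propagating the 25 rank bounds to every northwest block:

  i=1: 0, 0, 0, 0, 0, 0, 1, 1, 1, 1
  i=2: 0, 0, 0, 0, 0, 0, 1, 1, 1, 2
  i=3: 0, 0, 0, 0, 0, 0, 1, 2, 2, 3
  i=4: 1, 1, 1, 1, 1, 1, 2, 3, 3, 4
  i=5: 1, 1, 1, 1, 2, 2, 3, 4, 4, 5
  i=6: 1, 1, 1, 2, 3, 3, 4, 5, 5, 6
  i=7: 1, 2, 2, 3, 4, 4, 5, 6, 6, 7
  i=8: 1, 2, 2, 3, 4, 4, 5, 6, 7, 8
  i=9: 1, 2, 3, 4, 5, 5, 6, 7, 8, 9
  i=10: 1, 2, 3, 4, 5, 6, 7, 8, 9, 10

giving w = (7, 10, 8, 1, 5, 4, 2, 9, 3, 6) via Δ²R.

6 SE-corners of the 27-cell Rothe diagram give Ess(w):

[(2, 9, 1), (3, 6, 0), (5, 4, 1), (6, 3, 1), (8, 3, 2), (8, 6, 4)]


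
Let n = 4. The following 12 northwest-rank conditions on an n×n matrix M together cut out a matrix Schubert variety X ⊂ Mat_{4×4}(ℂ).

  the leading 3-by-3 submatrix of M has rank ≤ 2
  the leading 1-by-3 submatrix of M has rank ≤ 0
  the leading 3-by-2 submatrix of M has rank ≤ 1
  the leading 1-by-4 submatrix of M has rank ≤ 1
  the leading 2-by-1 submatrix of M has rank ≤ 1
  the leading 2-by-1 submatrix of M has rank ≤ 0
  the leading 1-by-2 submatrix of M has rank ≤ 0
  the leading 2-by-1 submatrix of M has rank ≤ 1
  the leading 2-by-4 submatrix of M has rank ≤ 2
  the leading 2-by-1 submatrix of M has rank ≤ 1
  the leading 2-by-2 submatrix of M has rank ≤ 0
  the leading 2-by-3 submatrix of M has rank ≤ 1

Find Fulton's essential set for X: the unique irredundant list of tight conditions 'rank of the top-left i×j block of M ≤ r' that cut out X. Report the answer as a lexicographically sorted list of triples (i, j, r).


Propagating the 12 rank bounds to every northwest block:

  R[1]: 0 | 0 | 0 | 1
  R[2]: 0 | 0 | 1 | 2
  R[3]: 1 | 1 | 2 | 3
  R[4]: 1 | 2 | 3 | 4

hence w(1..4) = (4, 3, 1, 2).

|D(w)|=5, |Ess(w)|=2:

[(1, 3, 0), (2, 2, 0)]


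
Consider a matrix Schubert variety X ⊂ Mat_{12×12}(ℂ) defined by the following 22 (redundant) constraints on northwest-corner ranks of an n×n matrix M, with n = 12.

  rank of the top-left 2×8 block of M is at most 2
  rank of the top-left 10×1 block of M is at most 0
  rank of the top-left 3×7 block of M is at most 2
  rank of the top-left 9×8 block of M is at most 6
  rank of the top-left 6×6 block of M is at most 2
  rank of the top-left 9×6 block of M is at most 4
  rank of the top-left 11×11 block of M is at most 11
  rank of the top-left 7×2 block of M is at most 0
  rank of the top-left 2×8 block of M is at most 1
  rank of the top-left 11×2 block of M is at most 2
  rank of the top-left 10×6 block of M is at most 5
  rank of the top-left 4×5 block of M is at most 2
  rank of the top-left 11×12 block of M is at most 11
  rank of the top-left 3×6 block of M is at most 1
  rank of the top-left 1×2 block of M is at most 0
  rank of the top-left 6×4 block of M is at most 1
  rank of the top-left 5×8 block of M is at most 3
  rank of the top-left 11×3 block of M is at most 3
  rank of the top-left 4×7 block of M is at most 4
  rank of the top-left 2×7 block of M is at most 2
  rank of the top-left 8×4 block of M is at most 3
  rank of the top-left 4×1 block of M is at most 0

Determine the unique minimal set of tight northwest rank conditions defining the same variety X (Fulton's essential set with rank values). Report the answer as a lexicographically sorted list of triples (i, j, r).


Computing R[i][j] = min implied NW-rank bound (n=12, 22 conditions):

  0 | 0 | 1 | 1 | 1 | 1 | 1 | 1 | 1 | 1 | 1 | 1
  0 | 0 | 1 | 1 | 1 | 1 | 1 | 1 | 2 | 2 | 2 | 2
  0 | 0 | 1 | 1 | 1 | 1 | 2 | 2 | 3 | 3 | 3 | 3
  0 | 0 | 1 | 1 | 2 | 2 | 3 | 3 | 4 | 4 | 4 | 4
  0 | 0 | 1 | 1 | 2 | 2 | 3 | 3 | 4 | 5 | 5 | 5
  0 | 0 | 1 | 1 | 2 | 2 | 3 | 4 | 5 | 6 | 6 | 6
  0 | 0 | 1 | 2 | 3 | 3 | 4 | 5 | 6 | 7 | 7 | 7
  0 | 1 | 2 | 3 | 4 | 4 | 5 | 6 | 7 | 8 | 8 | 8
  0 | 1 | 2 | 3 | 4 | 4 | 5 | 6 | 7 | 8 | 9 | 9
  0 | 1 | 2 | 3 | 4 | 5 | 6 | 7 | 8 | 9 | 10 | 10
  1 | 2 | 3 | 4 | 5 | 6 | 7 | 8 | 9 | 10 | 11 | 11
  1 | 2 | 3 | 4 | 5 | 6 | 7 | 8 | 9 | 10 | 11 | 12

second differences of R give the permutation w = (3, 9, 7, 5, 10, 8, 4, 2, 11, 6, 1, 12).

|D(w)|=32, |Ess(w)|=8:

[(2, 8, 1), (3, 6, 1), (5, 8, 3), (6, 4, 1), (6, 6, 2), (7, 2, 0), (9, 6, 4), (10, 1, 0)]


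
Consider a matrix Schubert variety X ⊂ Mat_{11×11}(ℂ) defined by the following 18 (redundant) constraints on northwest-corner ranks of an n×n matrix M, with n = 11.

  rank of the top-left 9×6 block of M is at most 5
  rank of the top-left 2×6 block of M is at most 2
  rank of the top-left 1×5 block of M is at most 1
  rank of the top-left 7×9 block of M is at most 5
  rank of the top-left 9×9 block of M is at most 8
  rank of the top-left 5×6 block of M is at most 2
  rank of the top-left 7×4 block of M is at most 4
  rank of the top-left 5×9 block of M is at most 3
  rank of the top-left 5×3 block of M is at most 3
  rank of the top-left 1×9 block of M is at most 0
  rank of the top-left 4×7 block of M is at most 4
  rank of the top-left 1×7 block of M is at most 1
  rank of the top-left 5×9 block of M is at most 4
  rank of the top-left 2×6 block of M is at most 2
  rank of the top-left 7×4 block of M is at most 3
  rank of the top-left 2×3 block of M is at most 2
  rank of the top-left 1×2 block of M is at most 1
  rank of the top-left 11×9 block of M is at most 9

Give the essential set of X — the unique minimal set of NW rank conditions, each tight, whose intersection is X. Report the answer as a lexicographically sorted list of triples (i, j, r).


Recovering R(i,j) via the rank-extension bound from the 18 conditions:

  R[1]: 0  0  0  0  0  0  0  0  0  1  1
  R[2]: 1  1  1  1  1  1  1  1  1  2  2
  R[3]: 1  2  2  2  2  2  2  2  2  3  3
  R[4]: 1  2  2  2  2  2  3  3  3  4  4
  R[5]: 1  2  2  2  2  2  3  3  3  4  5
  R[6]: 1  2  3  3  3  3  4  4  4  5  6
  R[7]: 1  2  3  3  4  4  5  5  5  6  7
  R[8]: 1  2  3  4  5  5  6  6  6  7  8
  R[9]: 1  2  3  4  5  5  6  7  7  8  9
  R[10]: 1  2  3  4  5  6  7  8  8  9  10
  R[11]: 1  2  3  4  5  6  7  8  9  10  11

the unique w with this rank table is (10, 1, 2, 7, 11, 3, 5, 4, 8, 6, 9).

D(w) has 21 cells with 5 SE-corners; essential set:

[(1, 9, 0), (5, 6, 2), (5, 9, 3), (7, 4, 3), (9, 6, 5)]


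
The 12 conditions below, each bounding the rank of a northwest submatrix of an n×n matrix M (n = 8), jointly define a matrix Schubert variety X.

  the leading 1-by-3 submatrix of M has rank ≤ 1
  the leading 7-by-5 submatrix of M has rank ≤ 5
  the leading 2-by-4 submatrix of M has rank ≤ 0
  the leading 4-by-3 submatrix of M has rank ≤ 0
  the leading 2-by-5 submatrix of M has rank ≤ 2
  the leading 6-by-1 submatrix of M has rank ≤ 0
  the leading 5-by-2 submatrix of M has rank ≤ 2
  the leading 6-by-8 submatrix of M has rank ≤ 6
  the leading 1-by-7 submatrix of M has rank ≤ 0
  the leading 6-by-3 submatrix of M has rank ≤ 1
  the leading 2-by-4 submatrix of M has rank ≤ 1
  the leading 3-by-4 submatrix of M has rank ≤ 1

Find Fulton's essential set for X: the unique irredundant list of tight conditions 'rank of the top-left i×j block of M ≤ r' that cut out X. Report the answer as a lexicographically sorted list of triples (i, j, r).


Reconstructing r_w from the 12 given conditions:

  row 1: 0, 0, 0, 0, 0, 0, 0, 1
  row 2: 0, 0, 0, 0, 1, 1, 1, 2
  row 3: 0, 0, 0, 1, 2, 2, 2, 3
  row 4: 0, 0, 0, 1, 2, 3, 3, 4
  row 5: 0, 1, 1, 2, 3, 4, 4, 5
  row 6: 0, 1, 1, 2, 3, 4, 5, 6
  row 7: 1, 2, 2, 3, 4, 5, 6, 7
  row 8: 1, 2, 3, 4, 5, 6, 7, 8

second differences of R give the permutation w = (8, 5, 4, 6, 2, 7, 1, 3).

D(w) has 20 cells with 5 SE-corners; essential set:

[(1, 7, 0), (2, 4, 0), (4, 3, 0), (6, 1, 0), (6, 3, 1)]


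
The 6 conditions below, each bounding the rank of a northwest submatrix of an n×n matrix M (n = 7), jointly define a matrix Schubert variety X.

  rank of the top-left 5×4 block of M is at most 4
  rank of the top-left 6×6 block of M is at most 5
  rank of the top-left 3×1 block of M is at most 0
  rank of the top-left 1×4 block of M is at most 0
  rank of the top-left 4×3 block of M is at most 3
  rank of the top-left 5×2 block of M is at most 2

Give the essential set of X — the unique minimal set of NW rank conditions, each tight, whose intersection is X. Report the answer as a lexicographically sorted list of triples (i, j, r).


Propagating the 6 rank bounds to every northwest block:

  row 1: 0  0  0  0  1  1  1
  row 2: 0  1  1  1  2  2  2
  row 3: 0  1  2  2  3  3  3
  row 4: 1  2  3  3  4  4  4
  row 5: 1  2  3  4  5  5  5
  row 6: 1  2  3  4  5  5  6
  row 7: 1  2  3  4  5  6  7

giving w = (5, 2, 3, 1, 4, 7, 6) via Δ²R.

Fulton essential set (3 of the 7 Rothe cells):

[(1, 4, 0), (3, 1, 0), (6, 6, 5)]


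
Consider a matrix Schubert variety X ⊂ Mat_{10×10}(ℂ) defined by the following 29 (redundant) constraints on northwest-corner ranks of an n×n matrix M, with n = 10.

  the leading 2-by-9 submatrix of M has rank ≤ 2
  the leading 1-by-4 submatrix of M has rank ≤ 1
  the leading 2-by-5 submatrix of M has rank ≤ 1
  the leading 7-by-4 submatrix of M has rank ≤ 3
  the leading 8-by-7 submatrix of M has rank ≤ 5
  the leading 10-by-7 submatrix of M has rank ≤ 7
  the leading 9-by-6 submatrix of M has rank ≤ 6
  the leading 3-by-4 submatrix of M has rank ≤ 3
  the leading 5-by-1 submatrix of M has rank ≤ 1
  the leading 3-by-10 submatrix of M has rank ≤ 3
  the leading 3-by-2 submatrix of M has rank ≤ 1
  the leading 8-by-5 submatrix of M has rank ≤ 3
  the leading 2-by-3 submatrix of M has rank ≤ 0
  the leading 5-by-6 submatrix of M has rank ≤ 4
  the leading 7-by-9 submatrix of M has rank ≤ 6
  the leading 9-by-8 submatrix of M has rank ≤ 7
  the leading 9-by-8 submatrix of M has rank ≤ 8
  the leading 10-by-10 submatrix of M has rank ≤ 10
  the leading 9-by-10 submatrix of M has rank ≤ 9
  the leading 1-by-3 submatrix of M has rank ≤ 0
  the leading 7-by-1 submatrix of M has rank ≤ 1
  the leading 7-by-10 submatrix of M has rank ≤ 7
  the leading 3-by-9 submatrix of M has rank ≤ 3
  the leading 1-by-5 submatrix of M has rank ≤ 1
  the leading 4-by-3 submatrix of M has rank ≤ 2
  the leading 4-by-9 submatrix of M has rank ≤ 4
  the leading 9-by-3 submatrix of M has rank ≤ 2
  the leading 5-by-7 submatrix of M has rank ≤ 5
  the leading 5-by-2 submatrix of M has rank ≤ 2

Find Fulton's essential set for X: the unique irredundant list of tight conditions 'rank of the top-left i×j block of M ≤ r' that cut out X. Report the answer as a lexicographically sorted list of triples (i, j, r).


Recovering R(i,j) via the rank-extension bound from the 29 conditions:

  row 1: 0 0 0 1 1 1 1 1 1 1
  row 2: 0 0 0 1 1 2 2 2 2 2
  row 3: 1 1 1 2 2 3 3 3 3 3
  row 4: 1 2 2 3 3 4 4 4 4 4
  row 5: 1 2 2 3 3 4 5 5 5 5
  row 6: 1 2 2 3 3 4 5 6 6 6
  row 7: 1 2 2 3 3 4 5 6 6 7
  row 8: 1 2 2 3 3 4 5 6 7 8
  row 9: 1 2 2 3 4 5 6 7 8 9
  row 10: 1 2 3 4 5 6 7 8 9 10

giving w = (4, 6, 1, 2, 7, 8, 10, 9, 5, 3) via Δ²R.

|D(w)|=17, |Ess(w)|=5:

[(2, 3, 0), (2, 5, 1), (7, 9, 6), (8, 5, 3), (9, 3, 2)]


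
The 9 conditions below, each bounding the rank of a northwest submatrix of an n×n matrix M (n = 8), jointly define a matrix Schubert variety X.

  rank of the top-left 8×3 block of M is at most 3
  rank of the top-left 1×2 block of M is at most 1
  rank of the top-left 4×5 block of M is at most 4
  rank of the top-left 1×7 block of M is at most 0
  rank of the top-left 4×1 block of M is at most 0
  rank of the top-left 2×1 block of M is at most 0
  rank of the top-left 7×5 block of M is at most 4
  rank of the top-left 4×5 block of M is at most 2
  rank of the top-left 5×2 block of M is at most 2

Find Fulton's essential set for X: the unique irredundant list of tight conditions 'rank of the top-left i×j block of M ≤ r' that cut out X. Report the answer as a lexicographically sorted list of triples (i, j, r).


The tightest implied rank at each (i,j), from the 9 conditions:

  row 1: 0, 0, 0, 0, 0, 0, 0, 1
  row 2: 0, 1, 1, 1, 1, 1, 1, 2
  row 3: 0, 1, 2, 2, 2, 2, 2, 3
  row 4: 0, 1, 2, 2, 2, 3, 3, 4
  row 5: 1, 2, 3, 3, 3, 4, 4, 5
  row 6: 1, 2, 3, 4, 4, 5, 5, 6
  row 7: 1, 2, 3, 4, 4, 5, 6, 7
  row 8: 1, 2, 3, 4, 5, 6, 7, 8

reading off 1-entries of Δ²R: w = (8, 2, 3, 6, 1, 4, 7, 5).

4 SE-corners of the 13-cell Rothe diagram give Ess(w):

[(1, 7, 0), (4, 1, 0), (4, 5, 2), (7, 5, 4)]


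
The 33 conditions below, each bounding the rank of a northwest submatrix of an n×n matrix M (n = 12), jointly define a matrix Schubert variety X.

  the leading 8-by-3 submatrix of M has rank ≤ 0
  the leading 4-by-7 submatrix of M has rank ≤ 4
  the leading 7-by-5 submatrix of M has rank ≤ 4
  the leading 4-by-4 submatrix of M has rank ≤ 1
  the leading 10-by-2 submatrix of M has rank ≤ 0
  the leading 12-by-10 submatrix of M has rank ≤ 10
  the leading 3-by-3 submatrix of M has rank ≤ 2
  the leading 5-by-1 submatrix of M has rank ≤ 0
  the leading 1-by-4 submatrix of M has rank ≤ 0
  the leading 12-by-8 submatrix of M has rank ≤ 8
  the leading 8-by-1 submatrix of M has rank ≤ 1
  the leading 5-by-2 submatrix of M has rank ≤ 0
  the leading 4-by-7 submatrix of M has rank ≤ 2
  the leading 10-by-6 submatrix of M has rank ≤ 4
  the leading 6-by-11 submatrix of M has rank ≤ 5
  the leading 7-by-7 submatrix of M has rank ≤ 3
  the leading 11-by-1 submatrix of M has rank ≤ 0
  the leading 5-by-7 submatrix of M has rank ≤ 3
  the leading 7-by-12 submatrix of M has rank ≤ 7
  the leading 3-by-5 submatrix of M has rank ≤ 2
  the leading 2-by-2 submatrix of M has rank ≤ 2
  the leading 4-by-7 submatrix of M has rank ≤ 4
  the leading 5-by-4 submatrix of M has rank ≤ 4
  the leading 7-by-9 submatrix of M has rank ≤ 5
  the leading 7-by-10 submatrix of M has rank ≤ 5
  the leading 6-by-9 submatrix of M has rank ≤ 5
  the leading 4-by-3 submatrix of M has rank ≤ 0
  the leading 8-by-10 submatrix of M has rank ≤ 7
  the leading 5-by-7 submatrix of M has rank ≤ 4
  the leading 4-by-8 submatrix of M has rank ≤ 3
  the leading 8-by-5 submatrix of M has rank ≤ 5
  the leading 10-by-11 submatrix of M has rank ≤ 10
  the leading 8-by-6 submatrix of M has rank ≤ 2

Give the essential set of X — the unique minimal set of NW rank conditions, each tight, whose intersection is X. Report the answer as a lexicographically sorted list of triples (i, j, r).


Computing R[i][j] = min implied NW-rank bound (n=12, 33 conditions):

  R[1]: 0 0 0 0 1 1 1 1 1 1 1 1
  R[2]: 0 0 0 1 2 2 2 2 2 2 2 2
  R[3]: 0 0 0 1 2 2 2 3 3 3 3 3
  R[4]: 0 0 0 1 2 2 2 3 4 4 4 4
  R[5]: 0 0 0 1 2 2 3 4 5 5 5 5
  R[6]: 0 0 0 1 2 2 3 4 5 5 5 6
  R[7]: 0 0 0 1 2 2 3 4 5 5 6 7
  R[8]: 0 0 0 1 2 2 3 4 5 6 7 8
  R[9]: 0 0 1 2 3 3 4 5 6 7 8 9
  R[10]: 0 0 1 2 3 4 5 6 7 8 9 10
  R[11]: 0 1 2 3 4 5 6 7 8 9 10 11
  R[12]: 1 2 3 4 5 6 7 8 9 10 11 12

reading off 1-entries of Δ²R: w = (5, 4, 8, 9, 7, 12, 11, 10, 3, 6, 2, 1).

D(w) has 41 cells with 8 SE-corners; essential set:

[(1, 4, 0), (4, 7, 2), (6, 11, 5), (7, 10, 5), (8, 3, 0), (8, 6, 2), (10, 2, 0), (11, 1, 0)]


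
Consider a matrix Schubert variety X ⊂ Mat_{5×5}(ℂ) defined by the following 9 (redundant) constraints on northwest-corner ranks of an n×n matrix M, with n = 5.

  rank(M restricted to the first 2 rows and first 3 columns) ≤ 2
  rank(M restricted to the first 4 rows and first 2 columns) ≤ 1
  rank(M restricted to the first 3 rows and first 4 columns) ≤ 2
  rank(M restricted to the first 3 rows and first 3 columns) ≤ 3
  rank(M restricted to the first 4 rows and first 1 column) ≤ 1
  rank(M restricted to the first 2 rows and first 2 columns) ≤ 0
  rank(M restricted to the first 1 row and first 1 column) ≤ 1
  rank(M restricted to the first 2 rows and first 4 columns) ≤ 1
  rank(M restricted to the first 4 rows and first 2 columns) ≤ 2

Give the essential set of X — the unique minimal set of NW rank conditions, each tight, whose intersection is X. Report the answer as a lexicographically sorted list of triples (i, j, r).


Recovering R(i,j) via the rank-extension bound from the 9 conditions:

  0 0 1 1 1
  0 0 1 1 2
  1 1 2 2 3
  1 1 2 3 4
  1 2 3 4 5

reading off 1-entries of Δ²R: w = (3, 5, 1, 4, 2).

Fulton essential set (3 of the 6 Rothe cells):

[(2, 2, 0), (2, 4, 1), (4, 2, 1)]


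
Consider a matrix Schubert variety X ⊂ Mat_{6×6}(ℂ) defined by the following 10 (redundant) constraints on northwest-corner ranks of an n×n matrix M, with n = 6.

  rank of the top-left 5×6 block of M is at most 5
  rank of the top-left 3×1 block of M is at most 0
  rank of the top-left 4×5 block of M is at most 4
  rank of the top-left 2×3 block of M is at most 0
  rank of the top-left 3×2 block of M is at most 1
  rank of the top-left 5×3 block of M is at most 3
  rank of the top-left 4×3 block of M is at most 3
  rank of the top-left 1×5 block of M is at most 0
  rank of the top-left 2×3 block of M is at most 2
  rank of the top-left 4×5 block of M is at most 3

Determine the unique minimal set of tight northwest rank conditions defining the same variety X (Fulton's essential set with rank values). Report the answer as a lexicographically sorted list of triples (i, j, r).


Reconstructing r_w from the 10 given conditions:

  R[1]: 0  0  0  0  0  1
  R[2]: 0  0  0  1  1  2
  R[3]: 0  1  1  2  2  3
  R[4]: 1  2  2  3  3  4
  R[5]: 1  2  3  4  4  5
  R[6]: 1  2  3  4  5  6

so w = (6, 4, 2, 1, 3, 5).

|D(w)|=9, |Ess(w)|=3:

[(1, 5, 0), (2, 3, 0), (3, 1, 0)]


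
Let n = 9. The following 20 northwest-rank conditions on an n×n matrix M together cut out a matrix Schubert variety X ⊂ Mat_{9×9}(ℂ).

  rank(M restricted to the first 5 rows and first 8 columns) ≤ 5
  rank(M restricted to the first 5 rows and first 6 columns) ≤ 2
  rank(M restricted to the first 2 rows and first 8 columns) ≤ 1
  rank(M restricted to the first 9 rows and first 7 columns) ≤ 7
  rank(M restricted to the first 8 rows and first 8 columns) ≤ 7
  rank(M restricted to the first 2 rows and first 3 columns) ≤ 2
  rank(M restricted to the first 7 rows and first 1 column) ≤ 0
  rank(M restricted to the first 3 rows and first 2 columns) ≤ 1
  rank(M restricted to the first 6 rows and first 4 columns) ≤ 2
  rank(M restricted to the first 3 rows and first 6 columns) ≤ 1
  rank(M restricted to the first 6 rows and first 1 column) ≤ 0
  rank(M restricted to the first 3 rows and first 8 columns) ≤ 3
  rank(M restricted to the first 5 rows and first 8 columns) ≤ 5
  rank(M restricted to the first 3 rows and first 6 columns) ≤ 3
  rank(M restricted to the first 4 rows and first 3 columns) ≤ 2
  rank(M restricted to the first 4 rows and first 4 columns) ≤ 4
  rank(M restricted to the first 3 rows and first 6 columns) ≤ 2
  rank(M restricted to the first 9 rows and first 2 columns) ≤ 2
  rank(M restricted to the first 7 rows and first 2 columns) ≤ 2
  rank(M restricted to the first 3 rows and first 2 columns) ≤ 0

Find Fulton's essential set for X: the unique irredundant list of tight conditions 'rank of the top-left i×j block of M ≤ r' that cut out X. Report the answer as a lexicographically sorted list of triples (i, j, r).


Propagating the 20 rank bounds to every northwest block:

  0 | 0 | 1 | 1 | 1 | 1 | 1 | 1 | 1
  0 | 0 | 1 | 1 | 1 | 1 | 1 | 1 | 2
  0 | 0 | 1 | 1 | 1 | 1 | 2 | 2 | 3
  0 | 1 | 2 | 2 | 2 | 2 | 3 | 3 | 4
  0 | 1 | 2 | 2 | 2 | 2 | 3 | 4 | 5
  0 | 1 | 2 | 2 | 3 | 3 | 4 | 5 | 6
  0 | 1 | 2 | 3 | 4 | 4 | 5 | 6 | 7
  1 | 2 | 3 | 4 | 5 | 5 | 6 | 7 | 8
  1 | 2 | 3 | 4 | 5 | 6 | 7 | 8 | 9

giving w = (3, 9, 7, 2, 8, 5, 4, 1, 6) via Δ²R.

Fulton essential set (6 of the 22 Rothe cells):

[(2, 8, 1), (3, 2, 0), (3, 6, 1), (5, 6, 2), (6, 4, 2), (7, 1, 0)]


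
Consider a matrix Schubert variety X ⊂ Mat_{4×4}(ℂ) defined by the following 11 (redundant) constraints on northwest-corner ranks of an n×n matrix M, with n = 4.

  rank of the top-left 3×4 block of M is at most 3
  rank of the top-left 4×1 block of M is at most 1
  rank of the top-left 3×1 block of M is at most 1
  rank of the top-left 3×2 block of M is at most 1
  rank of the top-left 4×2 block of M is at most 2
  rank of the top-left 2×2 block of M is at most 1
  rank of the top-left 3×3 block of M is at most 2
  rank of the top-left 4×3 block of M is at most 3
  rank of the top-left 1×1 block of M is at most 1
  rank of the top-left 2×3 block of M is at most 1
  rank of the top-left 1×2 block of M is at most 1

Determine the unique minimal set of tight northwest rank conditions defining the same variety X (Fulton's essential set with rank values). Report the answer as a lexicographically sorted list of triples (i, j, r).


Reconstructing r_w from the 11 given conditions:

  1 | 1 | 1 | 1
  1 | 1 | 1 | 2
  1 | 1 | 2 | 3
  1 | 2 | 3 | 4

so w = (1, 4, 3, 2).

Rothe diagram D(w) (3 cells), 2 SE-corners (essential conditions):

[(2, 3, 1), (3, 2, 1)]


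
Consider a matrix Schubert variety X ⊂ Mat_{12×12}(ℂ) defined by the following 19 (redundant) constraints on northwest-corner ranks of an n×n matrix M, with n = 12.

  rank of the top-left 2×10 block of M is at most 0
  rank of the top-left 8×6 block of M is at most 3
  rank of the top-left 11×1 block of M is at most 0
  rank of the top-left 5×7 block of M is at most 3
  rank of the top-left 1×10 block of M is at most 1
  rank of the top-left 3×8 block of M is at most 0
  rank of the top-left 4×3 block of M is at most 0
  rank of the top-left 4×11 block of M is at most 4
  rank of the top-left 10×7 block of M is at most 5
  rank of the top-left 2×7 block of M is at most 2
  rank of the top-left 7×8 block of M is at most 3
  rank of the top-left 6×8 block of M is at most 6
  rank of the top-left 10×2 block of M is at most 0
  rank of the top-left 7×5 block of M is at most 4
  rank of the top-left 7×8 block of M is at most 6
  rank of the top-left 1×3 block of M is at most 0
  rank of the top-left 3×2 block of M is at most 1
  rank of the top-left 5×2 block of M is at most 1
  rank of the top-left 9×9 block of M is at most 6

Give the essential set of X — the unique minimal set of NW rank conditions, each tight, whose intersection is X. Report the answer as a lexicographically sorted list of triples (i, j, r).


Computing R[i][j] = min implied NW-rank bound (n=12, 19 conditions):

  0, 0, 0, 0, 0, 0, 0, 0, 0, 0, 1, 1
  0, 0, 0, 0, 0, 0, 0, 0, 0, 0, 1, 2
  0, 0, 0, 0, 0, 0, 0, 0, 1, 1, 2, 3
  0, 0, 0, 1, 1, 1, 1, 1, 2, 2, 3, 4
  0, 0, 1, 2, 2, 2, 2, 2, 3, 3, 4, 5
  0, 0, 1, 2, 3, 3, 3, 3, 4, 4, 5, 6
  0, 0, 1, 2, 3, 3, 3, 3, 4, 5, 6, 7
  0, 0, 1, 2, 3, 3, 4, 4, 5, 6, 7, 8
  0, 0, 1, 2, 3, 4, 5, 5, 6, 7, 8, 9
  0, 0, 1, 2, 3, 4, 5, 6, 7, 8, 9, 10
  0, 1, 2, 3, 4, 5, 6, 7, 8, 9, 10, 11
  1, 2, 3, 4, 5, 6, 7, 8, 9, 10, 11, 12

second differences of R give the permutation w = (11, 12, 9, 4, 3, 5, 10, 7, 6, 8, 2, 1).

Rothe diagram D(w) (48 cells), 7 SE-corners (essential conditions):

[(2, 10, 0), (3, 8, 0), (4, 3, 0), (7, 8, 3), (8, 6, 3), (10, 2, 0), (11, 1, 0)]


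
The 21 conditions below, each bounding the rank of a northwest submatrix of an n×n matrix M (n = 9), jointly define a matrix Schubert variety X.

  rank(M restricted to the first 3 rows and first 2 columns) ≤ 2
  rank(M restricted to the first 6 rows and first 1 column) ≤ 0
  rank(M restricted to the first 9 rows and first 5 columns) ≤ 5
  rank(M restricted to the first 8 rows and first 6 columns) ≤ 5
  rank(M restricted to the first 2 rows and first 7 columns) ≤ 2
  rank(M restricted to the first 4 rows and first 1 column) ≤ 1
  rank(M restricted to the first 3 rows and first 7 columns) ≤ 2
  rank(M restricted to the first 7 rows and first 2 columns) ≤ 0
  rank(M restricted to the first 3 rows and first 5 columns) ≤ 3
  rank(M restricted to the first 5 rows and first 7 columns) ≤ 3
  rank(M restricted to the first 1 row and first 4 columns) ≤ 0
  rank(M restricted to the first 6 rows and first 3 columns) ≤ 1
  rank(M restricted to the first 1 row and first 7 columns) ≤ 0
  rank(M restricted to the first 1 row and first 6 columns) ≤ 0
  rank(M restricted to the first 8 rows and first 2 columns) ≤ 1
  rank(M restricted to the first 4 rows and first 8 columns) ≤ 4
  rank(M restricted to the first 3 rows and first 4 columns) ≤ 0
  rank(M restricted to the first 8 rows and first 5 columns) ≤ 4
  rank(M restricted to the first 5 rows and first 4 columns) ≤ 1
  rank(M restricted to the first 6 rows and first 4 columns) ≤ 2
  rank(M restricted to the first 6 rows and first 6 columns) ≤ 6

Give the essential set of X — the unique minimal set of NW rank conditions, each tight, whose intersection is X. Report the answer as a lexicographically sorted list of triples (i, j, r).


Recovering R(i,j) via the rank-extension bound from the 21 conditions:

  row 1: 0  0  0  0  0  0  0  1  1
  row 2: 0  0  0  0  1  1  1  2  2
  row 3: 0  0  0  0  1  2  2  3  3
  row 4: 0  0  1  1  2  3  3  4  4
  row 5: 0  0  1  1  2  3  3  4  5
  row 6: 0  0  1  2  3  4  4  5  6
  row 7: 0  0  1  2  3  4  5  6  7
  row 8: 1  1  2  3  4  5  6  7  8
  row 9: 1  2  3  4  5  6  7  8  9

second differences of R give the permutation w = (8, 5, 6, 3, 9, 4, 7, 1, 2).

Fulton essential set (5 of the 25 Rothe cells):

[(1, 7, 0), (3, 4, 0), (5, 4, 1), (5, 7, 3), (7, 2, 0)]


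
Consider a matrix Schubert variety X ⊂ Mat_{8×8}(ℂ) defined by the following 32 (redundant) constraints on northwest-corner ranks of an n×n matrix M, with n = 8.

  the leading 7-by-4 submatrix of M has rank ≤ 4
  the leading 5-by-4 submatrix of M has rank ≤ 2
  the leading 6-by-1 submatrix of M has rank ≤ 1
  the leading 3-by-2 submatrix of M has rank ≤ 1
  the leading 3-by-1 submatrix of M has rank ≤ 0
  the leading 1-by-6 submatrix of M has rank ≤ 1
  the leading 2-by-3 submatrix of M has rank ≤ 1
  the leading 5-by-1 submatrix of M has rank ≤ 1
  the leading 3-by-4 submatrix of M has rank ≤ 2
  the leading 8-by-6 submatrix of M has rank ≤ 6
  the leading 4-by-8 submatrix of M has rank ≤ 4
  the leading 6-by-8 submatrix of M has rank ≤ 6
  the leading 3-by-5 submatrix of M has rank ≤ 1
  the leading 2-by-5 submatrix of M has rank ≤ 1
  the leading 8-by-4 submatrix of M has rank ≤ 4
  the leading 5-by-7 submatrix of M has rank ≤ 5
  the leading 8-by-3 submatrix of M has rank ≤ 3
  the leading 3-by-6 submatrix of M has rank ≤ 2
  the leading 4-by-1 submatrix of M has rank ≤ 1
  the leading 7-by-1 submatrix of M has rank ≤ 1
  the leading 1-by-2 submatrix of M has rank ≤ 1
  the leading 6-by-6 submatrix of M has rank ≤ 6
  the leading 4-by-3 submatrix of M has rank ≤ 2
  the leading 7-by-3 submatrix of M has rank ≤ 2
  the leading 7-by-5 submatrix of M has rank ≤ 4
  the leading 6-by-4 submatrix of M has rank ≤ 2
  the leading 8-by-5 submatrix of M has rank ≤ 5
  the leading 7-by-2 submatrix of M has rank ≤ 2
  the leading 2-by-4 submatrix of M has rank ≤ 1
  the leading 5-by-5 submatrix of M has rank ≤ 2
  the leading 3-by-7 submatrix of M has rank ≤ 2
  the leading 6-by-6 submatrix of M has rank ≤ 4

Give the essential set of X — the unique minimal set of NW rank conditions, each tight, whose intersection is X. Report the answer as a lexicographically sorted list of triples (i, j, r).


Propagating the 32 rank bounds to every northwest block:

  0 | 1 | 1 | 1 | 1 | 1 | 1 | 1
  0 | 1 | 1 | 1 | 1 | 2 | 2 | 2
  0 | 1 | 1 | 1 | 1 | 2 | 2 | 3
  1 | 2 | 2 | 2 | 2 | 3 | 3 | 4
  1 | 2 | 2 | 2 | 2 | 3 | 4 | 5
  1 | 2 | 2 | 2 | 3 | 4 | 5 | 6
  1 | 2 | 2 | 3 | 4 | 5 | 6 | 7
  1 | 2 | 3 | 4 | 5 | 6 | 7 | 8

reading off 1-entries of Δ²R: w = (2, 6, 8, 1, 7, 5, 4, 3).

Fulton essential set (6 of the 16 Rothe cells):

[(3, 1, 0), (3, 5, 1), (3, 7, 2), (5, 5, 2), (6, 4, 2), (7, 3, 2)]


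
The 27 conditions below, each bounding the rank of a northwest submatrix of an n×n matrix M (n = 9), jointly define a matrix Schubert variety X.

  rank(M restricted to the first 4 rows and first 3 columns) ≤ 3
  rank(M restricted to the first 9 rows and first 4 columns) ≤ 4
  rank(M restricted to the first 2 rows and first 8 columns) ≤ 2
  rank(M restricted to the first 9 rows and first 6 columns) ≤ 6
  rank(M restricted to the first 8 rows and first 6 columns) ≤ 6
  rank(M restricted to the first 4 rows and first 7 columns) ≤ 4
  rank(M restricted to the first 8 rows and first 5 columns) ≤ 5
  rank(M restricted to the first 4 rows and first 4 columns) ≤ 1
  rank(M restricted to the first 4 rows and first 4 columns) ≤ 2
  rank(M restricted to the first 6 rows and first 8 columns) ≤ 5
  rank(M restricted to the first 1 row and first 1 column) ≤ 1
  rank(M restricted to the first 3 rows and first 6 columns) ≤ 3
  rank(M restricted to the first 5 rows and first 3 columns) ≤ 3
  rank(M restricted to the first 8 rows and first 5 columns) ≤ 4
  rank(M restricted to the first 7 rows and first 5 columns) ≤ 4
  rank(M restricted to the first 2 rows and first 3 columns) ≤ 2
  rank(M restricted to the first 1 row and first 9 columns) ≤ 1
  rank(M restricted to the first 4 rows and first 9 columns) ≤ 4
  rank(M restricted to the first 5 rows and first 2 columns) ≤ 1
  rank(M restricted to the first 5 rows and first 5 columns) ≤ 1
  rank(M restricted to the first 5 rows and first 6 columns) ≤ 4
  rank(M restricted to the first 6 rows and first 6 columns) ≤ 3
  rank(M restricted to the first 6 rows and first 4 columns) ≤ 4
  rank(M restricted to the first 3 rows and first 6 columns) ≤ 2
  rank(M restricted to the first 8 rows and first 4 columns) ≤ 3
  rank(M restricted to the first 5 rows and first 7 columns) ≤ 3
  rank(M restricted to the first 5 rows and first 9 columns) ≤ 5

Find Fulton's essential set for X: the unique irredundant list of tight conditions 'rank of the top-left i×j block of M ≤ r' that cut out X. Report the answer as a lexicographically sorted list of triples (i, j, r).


Computing R[i][j] = min implied NW-rank bound (n=9, 27 conditions):

  1 1 1 1 1 1 1 1 1
  1 1 1 1 1 2 2 2 2
  1 1 1 1 1 2 3 3 3
  1 1 1 1 1 2 3 4 4
  1 1 1 1 1 2 3 4 5
  1 2 2 2 2 3 4 5 6
  1 2 3 3 3 4 5 6 7
  1 2 3 3 4 5 6 7 8
  1 2 3 4 5 6 7 8 9

hence w(1..9) = (1, 6, 7, 8, 9, 2, 3, 5, 4).

2 SE-corners of the 17-cell Rothe diagram give Ess(w):

[(5, 5, 1), (8, 4, 3)]


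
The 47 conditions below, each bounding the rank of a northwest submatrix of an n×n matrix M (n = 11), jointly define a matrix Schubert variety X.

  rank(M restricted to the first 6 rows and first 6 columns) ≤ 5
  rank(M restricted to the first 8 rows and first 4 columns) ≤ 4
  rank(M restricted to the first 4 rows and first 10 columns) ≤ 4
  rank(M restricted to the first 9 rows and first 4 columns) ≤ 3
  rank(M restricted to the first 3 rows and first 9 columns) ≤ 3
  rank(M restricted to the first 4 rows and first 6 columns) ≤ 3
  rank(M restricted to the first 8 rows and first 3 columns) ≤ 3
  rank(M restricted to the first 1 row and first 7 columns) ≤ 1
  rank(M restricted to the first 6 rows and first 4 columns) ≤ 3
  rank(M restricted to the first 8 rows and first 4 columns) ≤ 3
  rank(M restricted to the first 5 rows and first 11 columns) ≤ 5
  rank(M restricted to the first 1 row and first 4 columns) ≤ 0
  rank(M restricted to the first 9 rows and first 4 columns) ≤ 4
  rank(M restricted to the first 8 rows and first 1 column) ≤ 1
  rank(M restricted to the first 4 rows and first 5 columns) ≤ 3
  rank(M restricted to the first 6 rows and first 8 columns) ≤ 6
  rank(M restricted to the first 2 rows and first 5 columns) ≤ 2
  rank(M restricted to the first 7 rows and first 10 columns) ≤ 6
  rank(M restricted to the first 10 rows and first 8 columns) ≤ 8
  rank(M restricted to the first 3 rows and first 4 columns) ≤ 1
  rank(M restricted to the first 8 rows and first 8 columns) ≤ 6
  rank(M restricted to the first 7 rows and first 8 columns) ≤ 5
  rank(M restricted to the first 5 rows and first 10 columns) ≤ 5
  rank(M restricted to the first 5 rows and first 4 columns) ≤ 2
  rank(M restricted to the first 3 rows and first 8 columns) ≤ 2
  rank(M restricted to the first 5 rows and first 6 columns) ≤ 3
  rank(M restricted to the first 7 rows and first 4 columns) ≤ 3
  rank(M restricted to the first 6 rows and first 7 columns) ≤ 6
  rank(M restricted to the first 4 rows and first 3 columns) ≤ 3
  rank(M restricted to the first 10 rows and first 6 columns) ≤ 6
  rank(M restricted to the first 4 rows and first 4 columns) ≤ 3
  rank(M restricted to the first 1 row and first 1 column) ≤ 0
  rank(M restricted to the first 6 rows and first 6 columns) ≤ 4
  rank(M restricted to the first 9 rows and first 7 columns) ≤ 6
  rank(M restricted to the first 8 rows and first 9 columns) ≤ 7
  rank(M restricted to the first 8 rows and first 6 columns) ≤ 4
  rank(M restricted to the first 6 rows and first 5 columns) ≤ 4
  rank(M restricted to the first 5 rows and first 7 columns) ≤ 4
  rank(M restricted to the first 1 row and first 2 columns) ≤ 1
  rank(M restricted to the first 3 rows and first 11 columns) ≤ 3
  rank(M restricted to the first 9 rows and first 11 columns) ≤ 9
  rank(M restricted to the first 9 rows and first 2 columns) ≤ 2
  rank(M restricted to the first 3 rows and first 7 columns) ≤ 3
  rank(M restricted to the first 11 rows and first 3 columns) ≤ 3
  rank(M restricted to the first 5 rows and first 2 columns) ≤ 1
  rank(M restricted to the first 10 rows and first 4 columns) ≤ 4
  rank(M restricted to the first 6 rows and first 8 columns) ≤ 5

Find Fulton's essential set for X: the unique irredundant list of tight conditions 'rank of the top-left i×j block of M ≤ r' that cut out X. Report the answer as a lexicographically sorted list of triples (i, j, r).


Rank table r_w(11×11) implied by the 47 constraints:

  R[1]: 0  0  0  0  1  1  1  1  1  1  1
  R[2]: 1  1  1  1  2  2  2  2  2  2  2
  R[3]: 1  1  1  1  2  2  2  2  3  3  3
  R[4]: 1  1  2  2  3  3  3  3  4  4  4
  R[5]: 1  1  2  2  3  3  4  4  5  5  5
  R[6]: 1  2  3  3  4  4  5  5  6  6  6
  R[7]: 1  2  3  3  4  4  5  5  6  6  7
  R[8]: 1  2  3  3  4  4  5  6  7  7  8
  R[9]: 1  2  3  3  4  5  6  7  8  8  9
  R[10]: 1  2  3  4  5  6  7  8  9  9  10
  R[11]: 1  2  3  4  5  6  7  8  9  10  11

so w = (5, 1, 9, 3, 7, 2, 11, 8, 6, 4, 10).

10 SE-corners of the 21-cell Rothe diagram give Ess(w):

[(1, 4, 0), (3, 4, 1), (3, 8, 2), (5, 2, 1), (5, 4, 2), (5, 6, 3), (7, 8, 5), (7, 10, 6), (8, 6, 4), (9, 4, 3)]
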